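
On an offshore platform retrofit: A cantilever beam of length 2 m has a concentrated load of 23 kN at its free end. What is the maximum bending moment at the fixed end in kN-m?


For a cantilever with a point load at the free end:
M_max = P * L = 23 * 2 = 46 kN-m

46 kN-m


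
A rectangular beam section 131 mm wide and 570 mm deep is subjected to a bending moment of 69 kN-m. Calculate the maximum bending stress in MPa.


I = b * h^3 / 12 = 131 * 570^3 / 12 = 2021690250.0 mm^4
y = h / 2 = 570 / 2 = 285.0 mm
M = 69 kN-m = 69000000.0 N-mm
sigma = M * y / I = 69000000.0 * 285.0 / 2021690250.0
= 9.73 MPa

9.73 MPa


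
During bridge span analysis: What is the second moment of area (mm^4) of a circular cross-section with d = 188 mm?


r = d / 2 = 188 / 2 = 94.0 mm
I = pi * r^4 / 4 = pi * 94.0^4 / 4
= 61319879.93 mm^4

61319879.93 mm^4


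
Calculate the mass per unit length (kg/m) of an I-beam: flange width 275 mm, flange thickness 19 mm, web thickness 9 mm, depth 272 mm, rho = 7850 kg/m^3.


A_flanges = 2 * 275 * 19 = 10450 mm^2
A_web = (272 - 2 * 19) * 9 = 2106 mm^2
A_total = 10450 + 2106 = 12556 mm^2 = 0.012556 m^2
Weight = rho * A = 7850 * 0.012556 = 98.5646 kg/m

98.5646 kg/m


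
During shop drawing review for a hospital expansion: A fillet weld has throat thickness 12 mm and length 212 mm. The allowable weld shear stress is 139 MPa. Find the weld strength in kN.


Strength = throat * length * allowable stress
= 12 * 212 * 139 N
= 353616 N
= 353.62 kN

353.62 kN


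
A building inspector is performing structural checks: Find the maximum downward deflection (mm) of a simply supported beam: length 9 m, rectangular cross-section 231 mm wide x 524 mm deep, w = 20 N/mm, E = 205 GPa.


I = 231 * 524^3 / 12 = 2769648112.0 mm^4
L = 9000.0 mm, w = 20 N/mm, E = 205000.0 MPa
delta = 5 * w * L^4 / (384 * E * I)
= 5 * 20 * 9000.0^4 / (384 * 205000.0 * 2769648112.0)
= 3.0093 mm

3.0093 mm


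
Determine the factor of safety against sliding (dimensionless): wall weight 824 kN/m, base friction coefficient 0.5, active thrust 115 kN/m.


Resisting force = mu * W = 0.5 * 824 = 412.0 kN/m
FOS = Resisting / Driving = 412.0 / 115
= 3.5826 (dimensionless)

3.5826 (dimensionless)


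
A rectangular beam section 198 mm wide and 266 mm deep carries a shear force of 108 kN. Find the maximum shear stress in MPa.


A = b * h = 198 * 266 = 52668 mm^2
V = 108 kN = 108000.0 N
tau_max = 1.5 * V / A = 1.5 * 108000.0 / 52668
= 3.0759 MPa

3.0759 MPa


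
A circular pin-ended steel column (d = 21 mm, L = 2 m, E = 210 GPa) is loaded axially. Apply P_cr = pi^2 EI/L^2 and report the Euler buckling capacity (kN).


I = pi * d^4 / 64 = 9546.56 mm^4
L = 2000.0 mm
P_cr = pi^2 * E * I / L^2
= 9.8696 * 210000.0 * 9546.56 / 2000.0^2
= 4946.59 N = 4.9466 kN

4.9466 kN


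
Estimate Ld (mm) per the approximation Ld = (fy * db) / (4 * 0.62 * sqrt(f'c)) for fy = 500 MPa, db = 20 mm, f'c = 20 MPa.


Ld = (fy * db) / (4 * 0.62 * sqrt(f'c))
= (500 * 20) / (4 * 0.62 * sqrt(20))
= 10000 / 11.0909
= 901.64 mm

901.64 mm


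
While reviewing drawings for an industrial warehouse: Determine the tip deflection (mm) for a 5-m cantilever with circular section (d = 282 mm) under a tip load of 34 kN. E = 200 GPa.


I = pi * d^4 / 64 = pi * 282^4 / 64 = 310431892.12 mm^4
L = 5000.0 mm, P = 34000.0 N, E = 200000.0 MPa
delta = P * L^3 / (3 * E * I)
= 34000.0 * 5000.0^3 / (3 * 200000.0 * 310431892.12)
= 22.8177 mm

22.8177 mm


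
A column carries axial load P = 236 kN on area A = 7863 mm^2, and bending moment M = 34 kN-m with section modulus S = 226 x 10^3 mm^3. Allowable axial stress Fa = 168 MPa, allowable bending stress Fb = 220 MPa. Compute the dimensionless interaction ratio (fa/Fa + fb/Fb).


f_a = P / A = 236000.0 / 7863 = 30.014 MPa
f_b = M / S = 34000000.0 / 226000.0 = 150.4425 MPa
Ratio = f_a / Fa + f_b / Fb
= 30.014 / 168 + 150.4425 / 220
= 0.8625 (dimensionless)

0.8625 (dimensionless)


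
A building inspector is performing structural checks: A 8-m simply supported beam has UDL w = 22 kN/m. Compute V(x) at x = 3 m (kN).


R_A = w * L / 2 = 22 * 8 / 2 = 88.0 kN
V(x) = R_A - w * x = 88.0 - 22 * 3
= 22.0 kN

22.0 kN


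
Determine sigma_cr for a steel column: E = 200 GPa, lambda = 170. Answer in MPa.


sigma_cr = pi^2 * E / lambda^2
= 9.8696 * 200000.0 / 170^2
= 9.8696 * 200000.0 / 28900
= 68.3018 MPa

68.3018 MPa


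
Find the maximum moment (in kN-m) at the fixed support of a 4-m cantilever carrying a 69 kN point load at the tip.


For a cantilever with a point load at the free end:
M_max = P * L = 69 * 4 = 276 kN-m

276 kN-m


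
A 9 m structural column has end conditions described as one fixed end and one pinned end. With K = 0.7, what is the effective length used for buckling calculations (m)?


L_eff = K * L
= 0.7 * 9
= 6.3 m

6.3 m


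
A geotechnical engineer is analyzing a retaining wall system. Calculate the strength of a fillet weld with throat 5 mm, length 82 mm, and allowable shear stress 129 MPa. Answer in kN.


Strength = throat * length * allowable stress
= 5 * 82 * 129 N
= 52890 N
= 52.89 kN

52.89 kN


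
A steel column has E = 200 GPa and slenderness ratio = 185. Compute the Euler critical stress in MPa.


sigma_cr = pi^2 * E / lambda^2
= 9.8696 * 200000.0 / 185^2
= 9.8696 * 200000.0 / 34225
= 57.6748 MPa

57.6748 MPa


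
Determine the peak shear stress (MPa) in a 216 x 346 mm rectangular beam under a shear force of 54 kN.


A = b * h = 216 * 346 = 74736 mm^2
V = 54 kN = 54000.0 N
tau_max = 1.5 * V / A = 1.5 * 54000.0 / 74736
= 1.0838 MPa

1.0838 MPa


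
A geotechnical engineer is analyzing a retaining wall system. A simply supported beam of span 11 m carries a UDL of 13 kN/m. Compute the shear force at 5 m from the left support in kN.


R_A = w * L / 2 = 13 * 11 / 2 = 71.5 kN
V(x) = R_A - w * x = 71.5 - 13 * 5
= 6.5 kN

6.5 kN


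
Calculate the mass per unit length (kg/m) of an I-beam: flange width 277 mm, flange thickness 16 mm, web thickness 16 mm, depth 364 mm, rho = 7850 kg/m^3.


A_flanges = 2 * 277 * 16 = 8864 mm^2
A_web = (364 - 2 * 16) * 16 = 5312 mm^2
A_total = 8864 + 5312 = 14176 mm^2 = 0.014176 m^2
Weight = rho * A = 7850 * 0.014176 = 111.2816 kg/m

111.2816 kg/m


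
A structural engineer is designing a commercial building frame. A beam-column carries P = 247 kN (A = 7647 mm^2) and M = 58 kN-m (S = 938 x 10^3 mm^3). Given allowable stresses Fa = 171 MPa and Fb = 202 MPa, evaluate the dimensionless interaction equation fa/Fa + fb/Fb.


f_a = P / A = 247000.0 / 7647 = 32.3002 MPa
f_b = M / S = 58000000.0 / 938000.0 = 61.8337 MPa
Ratio = f_a / Fa + f_b / Fb
= 32.3002 / 171 + 61.8337 / 202
= 0.495 (dimensionless)

0.495 (dimensionless)


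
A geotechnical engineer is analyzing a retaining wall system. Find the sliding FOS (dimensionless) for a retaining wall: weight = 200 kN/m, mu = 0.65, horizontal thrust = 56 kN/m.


Resisting force = mu * W = 0.65 * 200 = 130.0 kN/m
FOS = Resisting / Driving = 130.0 / 56
= 2.3214 (dimensionless)

2.3214 (dimensionless)


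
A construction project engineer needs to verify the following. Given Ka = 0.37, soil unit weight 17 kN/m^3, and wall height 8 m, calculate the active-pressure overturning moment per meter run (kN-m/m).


Pa = 0.5 * Ka * gamma * H^2
= 0.5 * 0.37 * 17 * 8^2
= 201.28 kN/m
Arm = H / 3 = 8 / 3 = 2.6667 m
Mo = Pa * arm = Pa * H / 3 = 201.28 * 8 / 3 = 536.7467 kN-m/m

536.7467 kN-m/m


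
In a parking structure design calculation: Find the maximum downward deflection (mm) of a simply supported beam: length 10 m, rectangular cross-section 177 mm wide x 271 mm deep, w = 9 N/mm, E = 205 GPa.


I = 177 * 271^3 / 12 = 293562037.25 mm^4
L = 10000.0 mm, w = 9 N/mm, E = 205000.0 MPa
delta = 5 * w * L^4 / (384 * E * I)
= 5 * 9 * 10000.0^4 / (384 * 205000.0 * 293562037.25)
= 19.4728 mm

19.4728 mm


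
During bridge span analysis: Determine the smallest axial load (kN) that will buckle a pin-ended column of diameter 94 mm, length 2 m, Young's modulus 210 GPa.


I = pi * d^4 / 64 = 3832492.5 mm^4
L = 2000.0 mm
P_cr = pi^2 * E * I / L^2
= 9.8696 * 210000.0 * 3832492.5 / 2000.0^2
= 1985822.2 N = 1985.8222 kN

1985.8222 kN


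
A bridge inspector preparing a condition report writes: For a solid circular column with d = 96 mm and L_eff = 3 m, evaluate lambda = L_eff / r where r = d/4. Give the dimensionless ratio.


Radius of gyration r = d / 4 = 96 / 4 = 24.0 mm
L_eff = 3000.0 mm
Slenderness ratio = L / r = 3000.0 / 24.0 = 125.0 (dimensionless)

125.0 (dimensionless)


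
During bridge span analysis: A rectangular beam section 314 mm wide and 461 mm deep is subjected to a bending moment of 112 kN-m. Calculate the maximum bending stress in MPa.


I = b * h^3 / 12 = 314 * 461^3 / 12 = 2563605402.83 mm^4
y = h / 2 = 461 / 2 = 230.5 mm
M = 112 kN-m = 112000000.0 N-mm
sigma = M * y / I = 112000000.0 * 230.5 / 2563605402.83
= 10.07 MPa

10.07 MPa


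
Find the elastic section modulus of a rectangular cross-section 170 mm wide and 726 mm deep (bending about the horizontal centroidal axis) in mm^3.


S = b * h^2 / 6
= 170 * 726^2 / 6
= 170 * 527076 / 6
= 14933820.0 mm^3

14933820.0 mm^3


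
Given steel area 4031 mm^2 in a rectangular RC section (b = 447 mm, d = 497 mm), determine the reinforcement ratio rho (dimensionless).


rho = As / (b * d)
= 4031 / (447 * 497)
= 4031 / 222159
= 0.018145 (dimensionless)

0.018145 (dimensionless)


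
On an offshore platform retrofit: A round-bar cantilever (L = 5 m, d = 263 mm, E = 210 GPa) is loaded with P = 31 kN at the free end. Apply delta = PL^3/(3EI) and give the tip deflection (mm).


I = pi * d^4 / 64 = pi * 263^4 / 64 = 234851258.98 mm^4
L = 5000.0 mm, P = 31000.0 N, E = 210000.0 MPa
delta = P * L^3 / (3 * E * I)
= 31000.0 * 5000.0^3 / (3 * 210000.0 * 234851258.98)
= 26.1902 mm

26.1902 mm


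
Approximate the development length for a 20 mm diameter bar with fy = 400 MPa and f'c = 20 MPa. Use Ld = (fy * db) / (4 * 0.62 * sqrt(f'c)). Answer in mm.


Ld = (fy * db) / (4 * 0.62 * sqrt(f'c))
= (400 * 20) / (4 * 0.62 * sqrt(20))
= 8000 / 11.0909
= 721.31 mm

721.31 mm


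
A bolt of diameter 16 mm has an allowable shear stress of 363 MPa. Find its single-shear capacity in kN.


A = pi * d^2 / 4 = pi * 16^2 / 4 = 201.0619 mm^2
V = f_v * A / 1000 = 363 * 201.0619 / 1000
= 72.9855 kN

72.9855 kN


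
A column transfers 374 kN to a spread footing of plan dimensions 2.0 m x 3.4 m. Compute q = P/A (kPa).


A = 2.0 * 3.4 = 6.8 m^2
q = P / A = 374 / 6.8
= 55.0 kPa

55.0 kPa


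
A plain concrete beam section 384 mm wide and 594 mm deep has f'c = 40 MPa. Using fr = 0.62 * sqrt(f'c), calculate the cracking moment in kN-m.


fr = 0.62 * sqrt(40) = 0.62 * 6.3246 = 3.9212 MPa
I = 384 * 594^3 / 12 = 6706706688.0 mm^4
y_t = 297.0 mm
M_cr = fr * I / y_t = 3.9212 * 6706706688.0 / 297.0 N-mm
= 88.5471 kN-m

88.5471 kN-m


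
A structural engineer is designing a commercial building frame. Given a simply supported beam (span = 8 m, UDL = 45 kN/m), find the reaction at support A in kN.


Total load = w * L = 45 * 8 = 360 kN
By symmetry, each reaction R = total / 2 = 360 / 2 = 180.0 kN

180.0 kN


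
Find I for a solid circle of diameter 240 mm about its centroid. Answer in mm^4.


r = d / 2 = 240 / 2 = 120.0 mm
I = pi * r^4 / 4 = pi * 120.0^4 / 4
= 162860163.16 mm^4

162860163.16 mm^4


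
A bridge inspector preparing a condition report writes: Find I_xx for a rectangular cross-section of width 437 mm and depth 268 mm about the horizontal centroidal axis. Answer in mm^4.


I = b * h^3 / 12
= 437 * 268^3 / 12
= 437 * 19248832 / 12
= 700978298.67 mm^4

700978298.67 mm^4


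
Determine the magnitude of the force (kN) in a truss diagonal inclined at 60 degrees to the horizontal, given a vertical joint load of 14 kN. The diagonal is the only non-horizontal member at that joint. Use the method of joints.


At the joint, only the diagonal has a vertical component, so vertical equilibrium gives:
F * sin(60) = 14
F = 14 / sin(60)
= 14 / 0.866025
= 16.17 kN

16.17 kN


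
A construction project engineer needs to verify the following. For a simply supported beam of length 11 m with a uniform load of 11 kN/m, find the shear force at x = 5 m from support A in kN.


R_A = w * L / 2 = 11 * 11 / 2 = 60.5 kN
V(x) = R_A - w * x = 60.5 - 11 * 5
= 5.5 kN

5.5 kN


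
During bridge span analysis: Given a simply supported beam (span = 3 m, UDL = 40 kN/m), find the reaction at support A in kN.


Total load = w * L = 40 * 3 = 120 kN
By symmetry, each reaction R = total / 2 = 120 / 2 = 60.0 kN

60.0 kN


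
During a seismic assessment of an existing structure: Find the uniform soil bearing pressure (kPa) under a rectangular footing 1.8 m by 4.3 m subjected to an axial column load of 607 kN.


A = 1.8 * 4.3 = 7.74 m^2
q = P / A = 607 / 7.74
= 78.4238 kPa

78.4238 kPa


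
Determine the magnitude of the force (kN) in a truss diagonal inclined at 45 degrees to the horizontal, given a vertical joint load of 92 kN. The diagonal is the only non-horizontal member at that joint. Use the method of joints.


At the joint, only the diagonal has a vertical component, so vertical equilibrium gives:
F * sin(45) = 92
F = 92 / sin(45)
= 92 / 0.707107
= 130.11 kN

130.11 kN


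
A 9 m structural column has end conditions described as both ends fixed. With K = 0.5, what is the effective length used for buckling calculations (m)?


L_eff = K * L
= 0.5 * 9
= 4.5 m

4.5 m


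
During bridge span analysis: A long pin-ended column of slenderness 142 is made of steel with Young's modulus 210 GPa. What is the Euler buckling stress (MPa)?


sigma_cr = pi^2 * E / lambda^2
= 9.8696 * 210000.0 / 142^2
= 9.8696 * 210000.0 / 20164
= 102.788 MPa

102.788 MPa


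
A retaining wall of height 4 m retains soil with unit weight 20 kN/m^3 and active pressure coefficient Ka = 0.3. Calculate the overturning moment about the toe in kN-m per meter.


Pa = 0.5 * Ka * gamma * H^2
= 0.5 * 0.3 * 20 * 4^2
= 48.0 kN/m
Arm = H / 3 = 4 / 3 = 1.3333 m
Mo = Pa * arm = Pa * H / 3 = 48.0 * 4 / 3 = 64.0 kN-m/m

64.0 kN-m/m


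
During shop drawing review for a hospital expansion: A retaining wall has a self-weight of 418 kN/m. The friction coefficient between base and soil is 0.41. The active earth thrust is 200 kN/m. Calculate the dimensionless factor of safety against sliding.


Resisting force = mu * W = 0.41 * 418 = 171.38 kN/m
FOS = Resisting / Driving = 171.38 / 200
= 0.8569 (dimensionless)

0.8569 (dimensionless)


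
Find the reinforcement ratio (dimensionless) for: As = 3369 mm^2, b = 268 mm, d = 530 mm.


rho = As / (b * d)
= 3369 / (268 * 530)
= 3369 / 142040
= 0.023719 (dimensionless)

0.023719 (dimensionless)


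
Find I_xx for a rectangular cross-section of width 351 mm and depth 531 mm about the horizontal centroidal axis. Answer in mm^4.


I = b * h^3 / 12
= 351 * 531^3 / 12
= 351 * 149721291 / 12
= 4379347761.75 mm^4

4379347761.75 mm^4


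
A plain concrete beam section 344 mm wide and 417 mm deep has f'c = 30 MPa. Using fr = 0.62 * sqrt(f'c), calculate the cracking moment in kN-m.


fr = 0.62 * sqrt(30) = 0.62 * 5.4772 = 3.3959 MPa
I = 344 * 417^3 / 12 = 2078669106.0 mm^4
y_t = 208.5 mm
M_cr = fr * I / y_t = 3.3959 * 2078669106.0 / 208.5 N-mm
= 33.8557 kN-m

33.8557 kN-m


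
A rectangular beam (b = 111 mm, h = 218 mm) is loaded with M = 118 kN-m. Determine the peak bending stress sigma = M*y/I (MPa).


I = b * h^3 / 12 = 111 * 218^3 / 12 = 95832146.0 mm^4
y = h / 2 = 218 / 2 = 109.0 mm
M = 118 kN-m = 118000000.0 N-mm
sigma = M * y / I = 118000000.0 * 109.0 / 95832146.0
= 134.21 MPa

134.21 MPa


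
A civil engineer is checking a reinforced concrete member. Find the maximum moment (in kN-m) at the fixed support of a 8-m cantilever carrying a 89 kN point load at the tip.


For a cantilever with a point load at the free end:
M_max = P * L = 89 * 8 = 712 kN-m

712 kN-m


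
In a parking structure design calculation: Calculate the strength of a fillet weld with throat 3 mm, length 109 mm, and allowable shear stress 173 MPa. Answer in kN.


Strength = throat * length * allowable stress
= 3 * 109 * 173 N
= 56571 N
= 56.57 kN

56.57 kN


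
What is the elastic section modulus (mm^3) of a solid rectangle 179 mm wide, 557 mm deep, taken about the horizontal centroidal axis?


S = b * h^2 / 6
= 179 * 557^2 / 6
= 179 * 310249 / 6
= 9255761.83 mm^3

9255761.83 mm^3


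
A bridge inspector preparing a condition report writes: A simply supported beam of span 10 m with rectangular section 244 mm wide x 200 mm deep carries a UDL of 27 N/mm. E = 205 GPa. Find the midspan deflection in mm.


I = 244 * 200^3 / 12 = 162666666.67 mm^4
L = 10000.0 mm, w = 27 N/mm, E = 205000.0 MPa
delta = 5 * w * L^4 / (384 * E * I)
= 5 * 27 * 10000.0^4 / (384 * 205000.0 * 162666666.67)
= 105.4266 mm

105.4266 mm


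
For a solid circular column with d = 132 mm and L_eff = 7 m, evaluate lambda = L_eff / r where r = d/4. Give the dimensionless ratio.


Radius of gyration r = d / 4 = 132 / 4 = 33.0 mm
L_eff = 7000.0 mm
Slenderness ratio = L / r = 7000.0 / 33.0 = 212.12 (dimensionless)

212.12 (dimensionless)


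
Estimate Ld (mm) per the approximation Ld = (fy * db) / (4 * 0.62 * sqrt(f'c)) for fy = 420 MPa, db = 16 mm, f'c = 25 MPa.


Ld = (fy * db) / (4 * 0.62 * sqrt(f'c))
= (420 * 16) / (4 * 0.62 * sqrt(25))
= 6720 / 12.4
= 541.94 mm

541.94 mm


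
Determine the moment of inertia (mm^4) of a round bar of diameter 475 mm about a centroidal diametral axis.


r = d / 2 = 475 / 2 = 237.5 mm
I = pi * r^4 / 4 = pi * 237.5^4 / 4
= 2498873878.23 mm^4

2498873878.23 mm^4


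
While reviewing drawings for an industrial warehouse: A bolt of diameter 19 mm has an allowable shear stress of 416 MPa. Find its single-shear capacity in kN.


A = pi * d^2 / 4 = pi * 19^2 / 4 = 283.5287 mm^2
V = f_v * A / 1000 = 416 * 283.5287 / 1000
= 117.948 kN

117.948 kN


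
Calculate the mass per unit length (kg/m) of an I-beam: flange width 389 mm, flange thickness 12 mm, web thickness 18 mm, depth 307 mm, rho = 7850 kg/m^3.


A_flanges = 2 * 389 * 12 = 9336 mm^2
A_web = (307 - 2 * 12) * 18 = 5094 mm^2
A_total = 9336 + 5094 = 14430 mm^2 = 0.014430 m^2
Weight = rho * A = 7850 * 0.014430 = 113.2755 kg/m

113.2755 kg/m


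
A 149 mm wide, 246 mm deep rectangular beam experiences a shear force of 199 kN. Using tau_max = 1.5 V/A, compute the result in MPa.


A = b * h = 149 * 246 = 36654 mm^2
V = 199 kN = 199000.0 N
tau_max = 1.5 * V / A = 1.5 * 199000.0 / 36654
= 8.1437 MPa

8.1437 MPa


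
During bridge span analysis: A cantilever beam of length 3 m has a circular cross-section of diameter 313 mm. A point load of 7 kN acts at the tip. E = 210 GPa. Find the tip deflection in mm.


I = pi * d^4 / 64 = pi * 313^4 / 64 = 471137039.8 mm^4
L = 3000.0 mm, P = 7000.0 N, E = 210000.0 MPa
delta = P * L^3 / (3 * E * I)
= 7000.0 * 3000.0^3 / (3 * 210000.0 * 471137039.8)
= 0.6368 mm

0.6368 mm


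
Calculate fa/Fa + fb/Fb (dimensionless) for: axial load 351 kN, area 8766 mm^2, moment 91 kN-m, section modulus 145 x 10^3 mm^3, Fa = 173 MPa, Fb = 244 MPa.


f_a = P / A = 351000.0 / 8766 = 40.0411 MPa
f_b = M / S = 91000000.0 / 145000.0 = 627.5862 MPa
Ratio = f_a / Fa + f_b / Fb
= 40.0411 / 173 + 627.5862 / 244
= 2.8035 (dimensionless)

2.8035 (dimensionless)


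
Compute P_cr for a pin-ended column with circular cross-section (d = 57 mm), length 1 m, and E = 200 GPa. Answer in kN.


I = pi * d^4 / 64 = 518166.49 mm^4
L = 1000.0 mm
P_cr = pi^2 * E * I / L^2
= 9.8696 * 200000.0 * 518166.49 / 1000.0^2
= 1022819.65 N = 1022.8196 kN

1022.8196 kN


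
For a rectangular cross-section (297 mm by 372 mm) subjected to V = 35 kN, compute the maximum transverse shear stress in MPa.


A = b * h = 297 * 372 = 110484 mm^2
V = 35 kN = 35000.0 N
tau_max = 1.5 * V / A = 1.5 * 35000.0 / 110484
= 0.4752 MPa

0.4752 MPa


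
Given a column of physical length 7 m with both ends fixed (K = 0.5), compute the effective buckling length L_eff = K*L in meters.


L_eff = K * L
= 0.5 * 7
= 3.5 m

3.5 m


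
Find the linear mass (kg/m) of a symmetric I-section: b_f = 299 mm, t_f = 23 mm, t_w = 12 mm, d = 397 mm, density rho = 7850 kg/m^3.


A_flanges = 2 * 299 * 23 = 13754 mm^2
A_web = (397 - 2 * 23) * 12 = 4212 mm^2
A_total = 13754 + 4212 = 17966 mm^2 = 0.017966 m^2
Weight = rho * A = 7850 * 0.017966 = 141.0331 kg/m

141.0331 kg/m


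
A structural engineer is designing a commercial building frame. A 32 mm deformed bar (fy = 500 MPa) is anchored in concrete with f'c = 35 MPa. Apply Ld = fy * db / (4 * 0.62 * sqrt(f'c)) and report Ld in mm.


Ld = (fy * db) / (4 * 0.62 * sqrt(f'c))
= (500 * 32) / (4 * 0.62 * sqrt(35))
= 16000 / 14.6719
= 1090.52 mm

1090.52 mm


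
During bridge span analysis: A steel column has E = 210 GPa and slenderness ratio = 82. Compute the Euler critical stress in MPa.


sigma_cr = pi^2 * E / lambda^2
= 9.8696 * 210000.0 / 82^2
= 9.8696 * 210000.0 / 6724
= 308.2417 MPa

308.2417 MPa


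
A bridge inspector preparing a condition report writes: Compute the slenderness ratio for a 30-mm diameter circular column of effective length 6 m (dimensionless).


Radius of gyration r = d / 4 = 30 / 4 = 7.5 mm
L_eff = 6000.0 mm
Slenderness ratio = L / r = 6000.0 / 7.5 = 800.0 (dimensionless)

800.0 (dimensionless)


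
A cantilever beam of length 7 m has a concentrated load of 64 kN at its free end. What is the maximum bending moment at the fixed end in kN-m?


For a cantilever with a point load at the free end:
M_max = P * L = 64 * 7 = 448 kN-m

448 kN-m


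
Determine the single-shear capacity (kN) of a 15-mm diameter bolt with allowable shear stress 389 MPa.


A = pi * d^2 / 4 = pi * 15^2 / 4 = 176.7146 mm^2
V = f_v * A / 1000 = 389 * 176.7146 / 1000
= 68.742 kN

68.742 kN


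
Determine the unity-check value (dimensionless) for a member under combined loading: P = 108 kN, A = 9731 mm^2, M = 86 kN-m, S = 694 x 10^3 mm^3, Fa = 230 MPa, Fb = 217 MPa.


f_a = P / A = 108000.0 / 9731 = 11.0986 MPa
f_b = M / S = 86000000.0 / 694000.0 = 123.9193 MPa
Ratio = f_a / Fa + f_b / Fb
= 11.0986 / 230 + 123.9193 / 217
= 0.6193 (dimensionless)

0.6193 (dimensionless)


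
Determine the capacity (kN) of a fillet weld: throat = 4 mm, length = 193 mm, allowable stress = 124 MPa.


Strength = throat * length * allowable stress
= 4 * 193 * 124 N
= 95728 N
= 95.73 kN

95.73 kN


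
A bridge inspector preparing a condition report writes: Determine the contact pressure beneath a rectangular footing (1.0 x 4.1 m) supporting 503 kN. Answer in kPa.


A = 1.0 * 4.1 = 4.1 m^2
q = P / A = 503 / 4.1
= 122.6829 kPa

122.6829 kPa


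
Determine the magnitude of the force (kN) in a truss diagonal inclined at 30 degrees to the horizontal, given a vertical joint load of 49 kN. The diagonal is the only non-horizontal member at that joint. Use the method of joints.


At the joint, only the diagonal has a vertical component, so vertical equilibrium gives:
F * sin(30) = 49
F = 49 / sin(30)
= 49 / 0.5
= 98.0 kN

98.0 kN


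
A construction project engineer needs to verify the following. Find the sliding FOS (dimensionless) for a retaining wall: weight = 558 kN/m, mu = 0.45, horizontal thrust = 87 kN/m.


Resisting force = mu * W = 0.45 * 558 = 251.1 kN/m
FOS = Resisting / Driving = 251.1 / 87
= 2.8862 (dimensionless)

2.8862 (dimensionless)


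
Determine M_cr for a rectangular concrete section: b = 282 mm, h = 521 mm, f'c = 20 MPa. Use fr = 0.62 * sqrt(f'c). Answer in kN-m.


fr = 0.62 * sqrt(20) = 0.62 * 4.4721 = 2.7727 MPa
I = 282 * 521^3 / 12 = 3323387883.5 mm^4
y_t = 260.5 mm
M_cr = fr * I / y_t = 2.7727 * 3323387883.5 / 260.5 N-mm
= 35.3737 kN-m

35.3737 kN-m


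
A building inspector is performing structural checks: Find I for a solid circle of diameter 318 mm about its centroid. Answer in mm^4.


r = d / 2 = 318 / 2 = 159.0 mm
I = pi * r^4 / 4 = pi * 159.0^4 / 4
= 501970712.14 mm^4

501970712.14 mm^4


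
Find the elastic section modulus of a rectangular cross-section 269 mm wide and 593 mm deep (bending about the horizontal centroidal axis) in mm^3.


S = b * h^2 / 6
= 269 * 593^2 / 6
= 269 * 351649 / 6
= 15765596.83 mm^3

15765596.83 mm^3


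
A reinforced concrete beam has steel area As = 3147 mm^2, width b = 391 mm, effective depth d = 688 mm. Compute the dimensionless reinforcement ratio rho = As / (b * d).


rho = As / (b * d)
= 3147 / (391 * 688)
= 3147 / 269008
= 0.011699 (dimensionless)

0.011699 (dimensionless)


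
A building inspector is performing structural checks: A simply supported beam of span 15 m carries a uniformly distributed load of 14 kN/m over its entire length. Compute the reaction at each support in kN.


Total load = w * L = 14 * 15 = 210 kN
By symmetry, each reaction R = total / 2 = 210 / 2 = 105.0 kN

105.0 kN


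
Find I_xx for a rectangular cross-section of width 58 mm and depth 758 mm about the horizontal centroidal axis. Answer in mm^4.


I = b * h^3 / 12
= 58 * 758^3 / 12
= 58 * 435519512 / 12
= 2105010974.67 mm^4

2105010974.67 mm^4


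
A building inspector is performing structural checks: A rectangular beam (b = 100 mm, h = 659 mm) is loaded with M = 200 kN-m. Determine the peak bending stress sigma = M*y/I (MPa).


I = b * h^3 / 12 = 100 * 659^3 / 12 = 2384926491.67 mm^4
y = h / 2 = 659 / 2 = 329.5 mm
M = 200 kN-m = 200000000.0 N-mm
sigma = M * y / I = 200000000.0 * 329.5 / 2384926491.67
= 27.63 MPa

27.63 MPa


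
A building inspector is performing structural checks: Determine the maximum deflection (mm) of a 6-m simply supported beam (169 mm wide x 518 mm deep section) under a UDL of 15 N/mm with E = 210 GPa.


I = 169 * 518^3 / 12 = 1957468300.67 mm^4
L = 6000.0 mm, w = 15 N/mm, E = 210000.0 MPa
delta = 5 * w * L^4 / (384 * E * I)
= 5 * 15 * 6000.0^4 / (384 * 210000.0 * 1957468300.67)
= 0.6158 mm

0.6158 mm


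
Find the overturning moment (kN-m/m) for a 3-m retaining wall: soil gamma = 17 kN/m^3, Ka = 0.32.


Pa = 0.5 * Ka * gamma * H^2
= 0.5 * 0.32 * 17 * 3^2
= 24.48 kN/m
Arm = H / 3 = 3 / 3 = 1.0 m
Mo = Pa * arm = Pa * H / 3 = 24.48 * 3 / 3 = 24.48 kN-m/m

24.48 kN-m/m


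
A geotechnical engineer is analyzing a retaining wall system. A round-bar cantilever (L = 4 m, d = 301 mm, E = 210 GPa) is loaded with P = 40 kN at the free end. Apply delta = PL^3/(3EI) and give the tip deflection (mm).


I = pi * d^4 / 64 = pi * 301^4 / 64 = 402935823.96 mm^4
L = 4000.0 mm, P = 40000.0 N, E = 210000.0 MPa
delta = P * L^3 / (3 * E * I)
= 40000.0 * 4000.0^3 / (3 * 210000.0 * 402935823.96)
= 10.0847 mm

10.0847 mm


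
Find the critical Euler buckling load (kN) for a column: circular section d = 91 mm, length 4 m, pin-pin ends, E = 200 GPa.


I = pi * d^4 / 64 = 3366165.53 mm^4
L = 4000.0 mm
P_cr = pi^2 * E * I / L^2
= 9.8696 * 200000.0 * 3366165.53 / 4000.0^2
= 415284.03 N = 415.284 kN

415.284 kN


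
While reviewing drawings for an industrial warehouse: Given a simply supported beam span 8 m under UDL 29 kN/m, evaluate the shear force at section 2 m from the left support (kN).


R_A = w * L / 2 = 29 * 8 / 2 = 116.0 kN
V(x) = R_A - w * x = 116.0 - 29 * 2
= 58.0 kN

58.0 kN


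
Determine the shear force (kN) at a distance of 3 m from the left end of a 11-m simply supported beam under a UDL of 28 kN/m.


R_A = w * L / 2 = 28 * 11 / 2 = 154.0 kN
V(x) = R_A - w * x = 154.0 - 28 * 3
= 70.0 kN

70.0 kN


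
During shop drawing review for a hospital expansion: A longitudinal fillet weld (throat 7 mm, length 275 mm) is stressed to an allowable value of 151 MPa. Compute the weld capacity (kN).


Strength = throat * length * allowable stress
= 7 * 275 * 151 N
= 290675 N
= 290.68 kN

290.68 kN


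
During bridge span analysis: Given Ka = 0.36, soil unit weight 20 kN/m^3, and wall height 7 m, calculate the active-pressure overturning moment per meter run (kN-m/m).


Pa = 0.5 * Ka * gamma * H^2
= 0.5 * 0.36 * 20 * 7^2
= 176.4 kN/m
Arm = H / 3 = 7 / 3 = 2.3333 m
Mo = Pa * arm = Pa * H / 3 = 176.4 * 7 / 3 = 411.6 kN-m/m

411.6 kN-m/m


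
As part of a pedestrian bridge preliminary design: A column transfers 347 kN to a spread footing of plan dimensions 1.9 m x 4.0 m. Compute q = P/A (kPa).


A = 1.9 * 4.0 = 7.6 m^2
q = P / A = 347 / 7.6
= 45.6579 kPa

45.6579 kPa


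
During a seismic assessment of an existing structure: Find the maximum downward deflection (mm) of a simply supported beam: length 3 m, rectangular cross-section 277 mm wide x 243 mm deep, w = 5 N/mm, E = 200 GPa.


I = 277 * 243^3 / 12 = 331220603.25 mm^4
L = 3000.0 mm, w = 5 N/mm, E = 200000.0 MPa
delta = 5 * w * L^4 / (384 * E * I)
= 5 * 5 * 3000.0^4 / (384 * 200000.0 * 331220603.25)
= 0.0796 mm

0.0796 mm


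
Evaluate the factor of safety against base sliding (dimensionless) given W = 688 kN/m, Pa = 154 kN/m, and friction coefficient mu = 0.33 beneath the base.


Resisting force = mu * W = 0.33 * 688 = 227.04 kN/m
FOS = Resisting / Driving = 227.04 / 154
= 1.4743 (dimensionless)

1.4743 (dimensionless)


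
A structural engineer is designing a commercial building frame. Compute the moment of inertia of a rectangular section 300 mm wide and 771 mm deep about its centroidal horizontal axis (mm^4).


I = b * h^3 / 12
= 300 * 771^3 / 12
= 300 * 458314011 / 12
= 11457850275.0 mm^4

11457850275.0 mm^4


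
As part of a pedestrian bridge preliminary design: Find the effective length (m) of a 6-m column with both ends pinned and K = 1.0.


L_eff = K * L
= 1.0 * 6
= 6.0 m

6.0 m


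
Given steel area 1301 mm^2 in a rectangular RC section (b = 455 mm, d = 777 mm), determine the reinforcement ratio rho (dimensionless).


rho = As / (b * d)
= 1301 / (455 * 777)
= 1301 / 353535
= 0.00368 (dimensionless)

0.00368 (dimensionless)


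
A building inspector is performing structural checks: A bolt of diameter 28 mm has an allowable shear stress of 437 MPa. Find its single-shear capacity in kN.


A = pi * d^2 / 4 = pi * 28^2 / 4 = 615.7522 mm^2
V = f_v * A / 1000 = 437 * 615.7522 / 1000
= 269.0837 kN

269.0837 kN


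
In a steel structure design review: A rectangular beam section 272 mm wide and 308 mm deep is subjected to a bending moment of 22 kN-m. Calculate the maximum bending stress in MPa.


I = b * h^3 / 12 = 272 * 308^3 / 12 = 662277205.33 mm^4
y = h / 2 = 308 / 2 = 154.0 mm
M = 22 kN-m = 22000000.0 N-mm
sigma = M * y / I = 22000000.0 * 154.0 / 662277205.33
= 5.12 MPa

5.12 MPa


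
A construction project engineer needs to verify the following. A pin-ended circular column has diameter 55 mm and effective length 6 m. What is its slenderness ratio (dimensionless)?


Radius of gyration r = d / 4 = 55 / 4 = 13.75 mm
L_eff = 6000.0 mm
Slenderness ratio = L / r = 6000.0 / 13.75 = 436.36 (dimensionless)

436.36 (dimensionless)


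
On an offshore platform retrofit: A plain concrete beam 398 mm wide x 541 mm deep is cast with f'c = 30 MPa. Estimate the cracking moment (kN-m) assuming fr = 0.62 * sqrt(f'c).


fr = 0.62 * sqrt(30) = 0.62 * 5.4772 = 3.3959 MPa
I = 398 * 541^3 / 12 = 5251623963.17 mm^4
y_t = 270.5 mm
M_cr = fr * I / y_t = 3.3959 * 5251623963.17 / 270.5 N-mm
= 65.9293 kN-m

65.9293 kN-m


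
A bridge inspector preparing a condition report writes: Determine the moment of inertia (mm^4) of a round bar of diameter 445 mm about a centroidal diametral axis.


r = d / 2 = 445 / 2 = 222.5 mm
I = pi * r^4 / 4 = pi * 222.5^4 / 4
= 1924907845.66 mm^4

1924907845.66 mm^4


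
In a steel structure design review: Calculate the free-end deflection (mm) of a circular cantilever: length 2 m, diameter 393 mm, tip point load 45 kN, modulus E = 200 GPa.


I = pi * d^4 / 64 = pi * 393^4 / 64 = 1170954716.44 mm^4
L = 2000.0 mm, P = 45000.0 N, E = 200000.0 MPa
delta = P * L^3 / (3 * E * I)
= 45000.0 * 2000.0^3 / (3 * 200000.0 * 1170954716.44)
= 0.5124 mm

0.5124 mm


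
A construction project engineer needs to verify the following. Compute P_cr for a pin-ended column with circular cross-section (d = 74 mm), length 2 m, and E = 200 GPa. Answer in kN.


I = pi * d^4 / 64 = 1471962.61 mm^4
L = 2000.0 mm
P_cr = pi^2 * E * I / L^2
= 9.8696 * 200000.0 * 1471962.61 / 2000.0^2
= 726384.43 N = 726.3844 kN

726.3844 kN


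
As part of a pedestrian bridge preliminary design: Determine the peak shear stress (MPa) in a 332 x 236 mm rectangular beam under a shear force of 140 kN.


A = b * h = 332 * 236 = 78352 mm^2
V = 140 kN = 140000.0 N
tau_max = 1.5 * V / A = 1.5 * 140000.0 / 78352
= 2.6802 MPa

2.6802 MPa


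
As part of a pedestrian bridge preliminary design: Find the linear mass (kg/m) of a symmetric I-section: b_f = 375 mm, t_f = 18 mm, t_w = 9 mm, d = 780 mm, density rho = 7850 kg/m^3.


A_flanges = 2 * 375 * 18 = 13500 mm^2
A_web = (780 - 2 * 18) * 9 = 6696 mm^2
A_total = 13500 + 6696 = 20196 mm^2 = 0.020196 m^2
Weight = rho * A = 7850 * 0.020196 = 158.5386 kg/m

158.5386 kg/m


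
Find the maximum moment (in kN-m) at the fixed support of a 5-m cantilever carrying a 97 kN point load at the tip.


For a cantilever with a point load at the free end:
M_max = P * L = 97 * 5 = 485 kN-m

485 kN-m


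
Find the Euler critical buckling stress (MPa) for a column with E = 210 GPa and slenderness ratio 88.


sigma_cr = pi^2 * E / lambda^2
= 9.8696 * 210000.0 / 88^2
= 9.8696 * 210000.0 / 7744
= 267.6416 MPa

267.6416 MPa


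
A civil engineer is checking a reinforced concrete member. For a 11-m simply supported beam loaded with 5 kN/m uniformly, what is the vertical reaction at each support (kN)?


Total load = w * L = 5 * 11 = 55 kN
By symmetry, each reaction R = total / 2 = 55 / 2 = 27.5 kN

27.5 kN


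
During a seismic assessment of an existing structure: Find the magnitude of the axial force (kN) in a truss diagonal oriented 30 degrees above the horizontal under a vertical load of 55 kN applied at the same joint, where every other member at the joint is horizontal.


At the joint, only the diagonal has a vertical component, so vertical equilibrium gives:
F * sin(30) = 55
F = 55 / sin(30)
= 55 / 0.5
= 110.0 kN

110.0 kN


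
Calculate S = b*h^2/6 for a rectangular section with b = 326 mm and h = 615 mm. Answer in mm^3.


S = b * h^2 / 6
= 326 * 615^2 / 6
= 326 * 378225 / 6
= 20550225.0 mm^3

20550225.0 mm^3


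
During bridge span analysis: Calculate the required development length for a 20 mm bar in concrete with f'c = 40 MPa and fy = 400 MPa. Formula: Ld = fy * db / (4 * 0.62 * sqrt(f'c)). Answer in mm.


Ld = (fy * db) / (4 * 0.62 * sqrt(f'c))
= (400 * 20) / (4 * 0.62 * sqrt(40))
= 8000 / 15.6849
= 510.04 mm

510.04 mm


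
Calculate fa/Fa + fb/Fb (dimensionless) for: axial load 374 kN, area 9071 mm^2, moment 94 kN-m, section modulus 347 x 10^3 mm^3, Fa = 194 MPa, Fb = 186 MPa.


f_a = P / A = 374000.0 / 9071 = 41.2303 MPa
f_b = M / S = 94000000.0 / 347000.0 = 270.8934 MPa
Ratio = f_a / Fa + f_b / Fb
= 41.2303 / 194 + 270.8934 / 186
= 1.6689 (dimensionless)

1.6689 (dimensionless)


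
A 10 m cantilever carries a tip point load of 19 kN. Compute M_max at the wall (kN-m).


For a cantilever with a point load at the free end:
M_max = P * L = 19 * 10 = 190 kN-m

190 kN-m


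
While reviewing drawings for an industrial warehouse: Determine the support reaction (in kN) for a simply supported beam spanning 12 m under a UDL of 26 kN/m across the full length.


Total load = w * L = 26 * 12 = 312 kN
By symmetry, each reaction R = total / 2 = 312 / 2 = 156.0 kN

156.0 kN


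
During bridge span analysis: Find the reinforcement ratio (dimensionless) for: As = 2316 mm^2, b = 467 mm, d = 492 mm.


rho = As / (b * d)
= 2316 / (467 * 492)
= 2316 / 229764
= 0.01008 (dimensionless)

0.01008 (dimensionless)


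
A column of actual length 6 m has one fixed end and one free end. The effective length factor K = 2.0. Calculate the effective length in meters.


L_eff = K * L
= 2.0 * 6
= 12.0 m

12.0 m


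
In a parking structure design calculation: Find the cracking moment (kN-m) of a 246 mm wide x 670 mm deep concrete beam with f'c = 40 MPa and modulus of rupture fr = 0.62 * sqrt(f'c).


fr = 0.62 * sqrt(40) = 0.62 * 6.3246 = 3.9212 MPa
I = 246 * 670^3 / 12 = 6165641500.0 mm^4
y_t = 335.0 mm
M_cr = fr * I / y_t = 3.9212 * 6165641500.0 / 335.0 N-mm
= 72.1697 kN-m

72.1697 kN-m


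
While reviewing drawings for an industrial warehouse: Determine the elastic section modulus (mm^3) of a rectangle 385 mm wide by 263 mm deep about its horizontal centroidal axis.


S = b * h^2 / 6
= 385 * 263^2 / 6
= 385 * 69169 / 6
= 4438344.17 mm^3

4438344.17 mm^3


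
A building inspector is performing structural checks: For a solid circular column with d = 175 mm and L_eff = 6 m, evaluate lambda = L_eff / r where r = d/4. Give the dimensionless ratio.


Radius of gyration r = d / 4 = 175 / 4 = 43.75 mm
L_eff = 6000.0 mm
Slenderness ratio = L / r = 6000.0 / 43.75 = 137.14 (dimensionless)

137.14 (dimensionless)


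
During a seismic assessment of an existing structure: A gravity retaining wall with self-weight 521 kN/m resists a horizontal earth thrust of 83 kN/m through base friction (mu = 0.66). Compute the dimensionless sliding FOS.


Resisting force = mu * W = 0.66 * 521 = 343.86 kN/m
FOS = Resisting / Driving = 343.86 / 83
= 4.1429 (dimensionless)

4.1429 (dimensionless)


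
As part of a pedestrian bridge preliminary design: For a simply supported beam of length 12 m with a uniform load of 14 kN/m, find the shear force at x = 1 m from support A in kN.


R_A = w * L / 2 = 14 * 12 / 2 = 84.0 kN
V(x) = R_A - w * x = 84.0 - 14 * 1
= 70.0 kN

70.0 kN


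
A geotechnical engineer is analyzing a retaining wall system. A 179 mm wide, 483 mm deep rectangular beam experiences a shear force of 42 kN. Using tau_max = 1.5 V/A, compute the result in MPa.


A = b * h = 179 * 483 = 86457 mm^2
V = 42 kN = 42000.0 N
tau_max = 1.5 * V / A = 1.5 * 42000.0 / 86457
= 0.7287 MPa

0.7287 MPa


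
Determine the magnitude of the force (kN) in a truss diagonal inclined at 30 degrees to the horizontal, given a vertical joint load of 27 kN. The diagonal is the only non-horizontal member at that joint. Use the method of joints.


At the joint, only the diagonal has a vertical component, so vertical equilibrium gives:
F * sin(30) = 27
F = 27 / sin(30)
= 27 / 0.5
= 54.0 kN

54.0 kN


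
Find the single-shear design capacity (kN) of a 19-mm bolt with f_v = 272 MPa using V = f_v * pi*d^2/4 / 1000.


A = pi * d^2 / 4 = pi * 19^2 / 4 = 283.5287 mm^2
V = f_v * A / 1000 = 272 * 283.5287 / 1000
= 77.1198 kN

77.1198 kN


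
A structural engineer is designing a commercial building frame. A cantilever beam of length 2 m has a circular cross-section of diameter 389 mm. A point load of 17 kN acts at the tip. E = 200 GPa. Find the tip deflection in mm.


I = pi * d^4 / 64 = pi * 389^4 / 64 = 1124005157.54 mm^4
L = 2000.0 mm, P = 17000.0 N, E = 200000.0 MPa
delta = P * L^3 / (3 * E * I)
= 17000.0 * 2000.0^3 / (3 * 200000.0 * 1124005157.54)
= 0.2017 mm

0.2017 mm


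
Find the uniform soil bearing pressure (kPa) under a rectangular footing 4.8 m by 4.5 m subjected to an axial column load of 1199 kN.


A = 4.8 * 4.5 = 21.6 m^2
q = P / A = 1199 / 21.6
= 55.5093 kPa

55.5093 kPa


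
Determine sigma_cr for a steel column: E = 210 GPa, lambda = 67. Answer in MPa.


sigma_cr = pi^2 * E / lambda^2
= 9.8696 * 210000.0 / 67^2
= 9.8696 * 210000.0 / 4489
= 461.7102 MPa

461.7102 MPa


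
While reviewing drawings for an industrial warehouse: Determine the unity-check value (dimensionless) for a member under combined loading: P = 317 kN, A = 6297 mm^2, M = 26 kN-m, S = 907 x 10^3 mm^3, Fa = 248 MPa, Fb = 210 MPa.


f_a = P / A = 317000.0 / 6297 = 50.3414 MPa
f_b = M / S = 26000000.0 / 907000.0 = 28.6659 MPa
Ratio = f_a / Fa + f_b / Fb
= 50.3414 / 248 + 28.6659 / 210
= 0.3395 (dimensionless)

0.3395 (dimensionless)
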